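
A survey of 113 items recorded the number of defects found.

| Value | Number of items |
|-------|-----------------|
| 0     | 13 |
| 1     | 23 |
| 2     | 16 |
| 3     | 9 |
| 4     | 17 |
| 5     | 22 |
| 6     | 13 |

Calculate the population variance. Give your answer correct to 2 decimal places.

Values: 0, 1, 2, 3, 4, 5, 6
n = 113, Σfx = 338, mean = 2.9912
Σfx² = 1458
Σf(x − x̄)² = Σfx² − (Σfx)²/n = 1458 − 338²/113 = 446.9912
Population variance = 446.9912 / 113 = 3.9557

3.96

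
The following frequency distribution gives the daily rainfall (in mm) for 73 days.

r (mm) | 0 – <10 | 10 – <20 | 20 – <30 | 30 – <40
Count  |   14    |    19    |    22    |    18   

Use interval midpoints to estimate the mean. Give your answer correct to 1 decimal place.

Midpoints: 5, 15, 25, 35
Σfm = 14×5 + 19×15 + 22×25 + 18×35 = 1535
n = Σf = 73
Mean = 1535 / 73 = 21.0274

21.0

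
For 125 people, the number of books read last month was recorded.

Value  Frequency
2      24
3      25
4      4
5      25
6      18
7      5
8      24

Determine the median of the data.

5

Cumulative frequencies: 24, 49, 53, 78, 96, 101, 125
n = 125, so the median is the value in position (n+1)/2 = 63.
Position 63 falls at value 5.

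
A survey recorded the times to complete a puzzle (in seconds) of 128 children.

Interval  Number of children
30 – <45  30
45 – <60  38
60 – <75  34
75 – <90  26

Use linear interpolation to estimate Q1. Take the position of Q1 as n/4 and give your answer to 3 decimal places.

Cumulative frequencies: 30, 68, 102, 128
n = 128; position = n/4 = 32.
This falls in the class 45 – <60: L = 45, F = 30, f = 38, h = 15.
Lower quartile ≈ 45 + ((32 − 30) / 38) × 15 = 45.7895

45.789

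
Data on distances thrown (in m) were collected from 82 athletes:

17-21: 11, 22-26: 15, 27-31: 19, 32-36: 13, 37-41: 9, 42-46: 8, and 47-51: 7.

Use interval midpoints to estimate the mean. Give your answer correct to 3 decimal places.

Midpoints: 19, 24, 29, 34, 39, 44, 49
Σfm = 11×19 + 15×24 + 19×29 + 13×34 + 9×39 + 8×44 + 7×49 = 2608
n = Σf = 82
Mean = 2608 / 82 = 31.8049

31.805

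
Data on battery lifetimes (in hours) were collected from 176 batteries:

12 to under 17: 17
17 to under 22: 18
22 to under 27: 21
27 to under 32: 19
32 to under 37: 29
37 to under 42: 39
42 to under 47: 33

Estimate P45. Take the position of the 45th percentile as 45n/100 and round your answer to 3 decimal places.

Cumulative frequencies: 17, 35, 56, 75, 104, 143, 176
n = 176; position = 45n/100 = 79.2.
This falls in the class 32 to under 37: L = 32, F = 75, f = 29, h = 5.
45th percentile ≈ 32 + ((79.2 − 75) / 29) × 5 = 32.7241

32.724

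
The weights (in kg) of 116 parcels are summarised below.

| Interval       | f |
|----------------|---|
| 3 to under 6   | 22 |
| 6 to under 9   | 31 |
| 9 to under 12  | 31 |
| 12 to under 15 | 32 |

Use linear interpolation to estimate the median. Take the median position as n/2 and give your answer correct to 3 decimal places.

9.484

Cumulative frequencies: 22, 53, 84, 116
n = 116; position = n/2 = 58.
This falls in the class 9 to under 12: L = 9, F = 53, f = 31, h = 3.
Median ≈ 9 + ((58 − 53) / 31) × 3 = 9.4839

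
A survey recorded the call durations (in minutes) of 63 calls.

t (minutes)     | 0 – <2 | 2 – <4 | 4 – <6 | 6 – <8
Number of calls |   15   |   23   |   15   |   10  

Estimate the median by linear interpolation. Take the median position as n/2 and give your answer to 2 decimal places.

Cumulative frequencies: 15, 38, 53, 63
n = 63; position = n/2 = 31.5.
This falls in the class 2 – <4: L = 2, F = 15, f = 23, h = 2.
Median ≈ 2 + ((31.5 − 15) / 23) × 2 = 3.4348

3.43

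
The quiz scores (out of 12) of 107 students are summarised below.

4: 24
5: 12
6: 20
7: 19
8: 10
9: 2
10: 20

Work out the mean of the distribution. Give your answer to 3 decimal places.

6.607

Values: 4, 5, 6, 7, 8, 9, 10
Σfx = 24×4 + 12×5 + 20×6 + 19×7 + 10×8 + 2×9 + 20×10 = 707
n = Σf = 107
Mean = 707 / 107 = 6.6075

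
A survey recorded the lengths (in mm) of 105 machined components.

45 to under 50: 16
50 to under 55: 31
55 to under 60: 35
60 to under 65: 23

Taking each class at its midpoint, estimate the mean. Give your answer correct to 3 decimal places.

55.595

Midpoints: 47.5, 52.5, 57.5, 62.5
Σfm = 16×47.5 + 31×52.5 + 35×57.5 + 23×62.5 = 5837.5
n = Σf = 105
Mean = 5837.5 / 105 = 55.5952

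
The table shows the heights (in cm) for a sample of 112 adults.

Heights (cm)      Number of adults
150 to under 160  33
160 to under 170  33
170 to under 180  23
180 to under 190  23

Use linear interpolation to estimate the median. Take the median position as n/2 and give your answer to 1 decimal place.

Cumulative frequencies: 33, 66, 89, 112
n = 112; position = n/2 = 56.
This falls in the class 160 to under 170: L = 160, F = 33, f = 33, h = 10.
Median ≈ 160 + ((56 − 33) / 33) × 10 = 166.9697

167.0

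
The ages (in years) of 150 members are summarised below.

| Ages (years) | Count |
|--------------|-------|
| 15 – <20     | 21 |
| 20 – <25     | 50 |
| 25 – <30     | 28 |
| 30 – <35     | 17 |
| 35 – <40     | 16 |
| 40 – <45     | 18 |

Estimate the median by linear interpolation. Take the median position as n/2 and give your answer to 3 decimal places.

25.714

Cumulative frequencies: 21, 71, 99, 116, 132, 150
n = 150; position = n/2 = 75.
This falls in the class 25 – <30: L = 25, F = 71, f = 28, h = 5.
Median ≈ 25 + ((75 − 71) / 28) × 5 = 25.7143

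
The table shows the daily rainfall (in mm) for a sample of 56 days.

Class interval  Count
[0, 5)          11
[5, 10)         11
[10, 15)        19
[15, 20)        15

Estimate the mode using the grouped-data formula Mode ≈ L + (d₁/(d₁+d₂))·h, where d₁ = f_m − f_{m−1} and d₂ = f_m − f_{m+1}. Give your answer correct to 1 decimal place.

Modal class: [10, 15) (highest frequency 19).
d₁ = 19 − 11 = 8, d₂ = 19 − 15 = 4
Mode ≈ 10 + (8/(8+4)) × 5 = 10 + 3.3333 = 13.3333

13.3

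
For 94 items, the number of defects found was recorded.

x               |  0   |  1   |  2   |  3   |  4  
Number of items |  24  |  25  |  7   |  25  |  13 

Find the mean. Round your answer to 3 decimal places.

1.766

Values: 0, 1, 2, 3, 4
Σfx = 24×0 + 25×1 + 7×2 + 25×3 + 13×4 = 166
n = Σf = 94
Mean = 166 / 94 = 1.7660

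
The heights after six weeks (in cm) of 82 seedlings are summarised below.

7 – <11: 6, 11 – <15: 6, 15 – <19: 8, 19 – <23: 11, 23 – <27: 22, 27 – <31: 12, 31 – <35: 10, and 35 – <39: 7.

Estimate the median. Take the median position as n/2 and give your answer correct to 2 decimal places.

Cumulative frequencies: 6, 12, 20, 31, 53, 65, 75, 82
n = 82; position = n/2 = 41.
This falls in the class 23 – <27: L = 23, F = 31, f = 22, h = 4.
Median ≈ 23 + ((41 − 31) / 22) × 4 = 24.8182

24.82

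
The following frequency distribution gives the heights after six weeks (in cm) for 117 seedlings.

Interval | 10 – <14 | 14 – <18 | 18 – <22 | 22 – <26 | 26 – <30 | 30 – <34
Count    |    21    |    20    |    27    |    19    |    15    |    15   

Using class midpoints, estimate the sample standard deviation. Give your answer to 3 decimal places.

Midpoints: 12, 16, 20, 24, 28, 32
n = 117, Σfm = 2468, mean = 21.0940
Σfm² = 57008
Σf(m − x̄)² = Σfm² − (Σfm)²/n = 57008 − 2468²/117 = 4947.9658
Sample variance = 4947.9658 / 116 = 42.6549
Standard deviation = √42.6549 = 6.5311

6.531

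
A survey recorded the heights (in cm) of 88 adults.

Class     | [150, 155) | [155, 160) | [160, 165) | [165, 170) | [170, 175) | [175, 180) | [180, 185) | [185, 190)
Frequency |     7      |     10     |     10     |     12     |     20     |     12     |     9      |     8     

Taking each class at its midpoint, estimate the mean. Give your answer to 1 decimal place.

Midpoints: 152.5, 157.5, 162.5, 167.5, 172.5, 177.5, 182.5, 187.5
Σfm = 7×152.5 + 10×157.5 + 10×162.5 + 12×167.5 + 20×172.5 + 12×177.5 + 9×182.5 + 8×187.5 = 15000
n = Σf = 88
Mean = 15000 / 88 = 170.4545

170.5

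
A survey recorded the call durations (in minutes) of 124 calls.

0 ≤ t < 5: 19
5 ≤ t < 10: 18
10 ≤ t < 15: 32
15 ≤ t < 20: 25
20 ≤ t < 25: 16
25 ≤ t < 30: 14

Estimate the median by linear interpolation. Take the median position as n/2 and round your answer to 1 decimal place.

13.9

Cumulative frequencies: 19, 37, 69, 94, 110, 124
n = 124; position = n/2 = 62.
This falls in the class 10 ≤ t < 15: L = 10, F = 37, f = 32, h = 5.
Median ≈ 10 + ((62 − 37) / 32) × 5 = 13.9062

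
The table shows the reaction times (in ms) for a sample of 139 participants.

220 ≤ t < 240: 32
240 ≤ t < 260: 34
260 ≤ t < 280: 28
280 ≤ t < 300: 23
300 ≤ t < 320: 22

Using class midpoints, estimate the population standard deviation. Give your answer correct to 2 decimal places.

Midpoints: 230, 250, 270, 290, 310
n = 139, Σfm = 36910, mean = 265.5396
Σfm² = 9907500
Σf(m − x̄)² = Σfm² − (Σfm)²/n = 9907500 − 36910²/139 = 106434.5324
Population variance = 106434.5324 / 139 = 765.7161
Standard deviation = √765.7161 = 27.6716

27.67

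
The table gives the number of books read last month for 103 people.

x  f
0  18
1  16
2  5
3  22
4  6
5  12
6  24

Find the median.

Cumulative frequencies: 18, 34, 39, 61, 67, 79, 103
n = 103, so the median is the value in position (n+1)/2 = 52.
Position 52 falls at value 3.

3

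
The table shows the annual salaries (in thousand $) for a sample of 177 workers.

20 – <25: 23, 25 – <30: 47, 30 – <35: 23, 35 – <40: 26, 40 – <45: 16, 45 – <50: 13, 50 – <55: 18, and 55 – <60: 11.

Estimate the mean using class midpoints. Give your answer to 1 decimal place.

Midpoints: 22.5, 27.5, 32.5, 37.5, 42.5, 47.5, 52.5, 57.5
Σfm = 23×22.5 + 47×27.5 + 23×32.5 + 26×37.5 + 16×42.5 + 13×47.5 + 18×52.5 + 11×57.5 = 6407.5
n = Σf = 177
Mean = 6407.5 / 177 = 36.2006

36.2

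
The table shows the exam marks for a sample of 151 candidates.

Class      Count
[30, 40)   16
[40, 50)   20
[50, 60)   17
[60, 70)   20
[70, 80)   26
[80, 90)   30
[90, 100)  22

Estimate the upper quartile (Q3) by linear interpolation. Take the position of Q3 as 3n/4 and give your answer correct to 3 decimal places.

84.750

Cumulative frequencies: 16, 36, 53, 73, 99, 129, 151
n = 151; position = 3n/4 = 113.25.
This falls in the class [80, 90): L = 80, F = 99, f = 30, h = 10.
Upper quartile ≈ 80 + ((113.25 − 99) / 30) × 10 = 84.7500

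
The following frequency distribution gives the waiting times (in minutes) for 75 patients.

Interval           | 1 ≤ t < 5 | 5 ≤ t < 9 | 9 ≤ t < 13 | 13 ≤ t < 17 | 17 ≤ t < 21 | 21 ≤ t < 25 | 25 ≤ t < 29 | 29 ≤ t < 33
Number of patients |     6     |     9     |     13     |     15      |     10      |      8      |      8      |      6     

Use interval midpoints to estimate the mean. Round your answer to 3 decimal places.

16.333

Midpoints: 3, 7, 11, 15, 19, 23, 27, 31
Σfm = 6×3 + 9×7 + 13×11 + 15×15 + 10×19 + 8×23 + 8×27 + 6×31 = 1225
n = Σf = 75
Mean = 1225 / 75 = 16.3333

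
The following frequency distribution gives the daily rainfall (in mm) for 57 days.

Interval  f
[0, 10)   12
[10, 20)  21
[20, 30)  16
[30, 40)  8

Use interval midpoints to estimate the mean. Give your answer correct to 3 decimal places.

18.509

Midpoints: 5, 15, 25, 35
Σfm = 12×5 + 21×15 + 16×25 + 8×35 = 1055
n = Σf = 57
Mean = 1055 / 57 = 18.5088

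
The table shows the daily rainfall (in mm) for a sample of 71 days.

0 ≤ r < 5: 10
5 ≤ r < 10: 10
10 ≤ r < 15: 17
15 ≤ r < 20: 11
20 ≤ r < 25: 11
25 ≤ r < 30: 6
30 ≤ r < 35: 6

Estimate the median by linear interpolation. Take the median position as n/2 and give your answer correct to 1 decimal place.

14.6

Cumulative frequencies: 10, 20, 37, 48, 59, 65, 71
n = 71; position = n/2 = 35.5.
This falls in the class 10 ≤ r < 15: L = 10, F = 20, f = 17, h = 5.
Median ≈ 10 + ((35.5 − 20) / 17) × 5 = 14.5588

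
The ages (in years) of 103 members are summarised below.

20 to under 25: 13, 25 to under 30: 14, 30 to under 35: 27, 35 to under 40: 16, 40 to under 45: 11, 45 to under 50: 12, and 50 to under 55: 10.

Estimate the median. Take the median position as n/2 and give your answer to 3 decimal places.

Cumulative frequencies: 13, 27, 54, 70, 81, 93, 103
n = 103; position = n/2 = 51.5.
This falls in the class 30 to under 35: L = 30, F = 27, f = 27, h = 5.
Median ≈ 30 + ((51.5 − 27) / 27) × 5 = 34.5370

34.537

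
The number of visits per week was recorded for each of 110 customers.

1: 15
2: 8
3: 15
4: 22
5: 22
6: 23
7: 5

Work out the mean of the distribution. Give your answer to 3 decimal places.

4.064

Values: 1, 2, 3, 4, 5, 6, 7
Σfx = 15×1 + 8×2 + 15×3 + 22×4 + 22×5 + 23×6 + 5×7 = 447
n = Σf = 110
Mean = 447 / 110 = 4.0636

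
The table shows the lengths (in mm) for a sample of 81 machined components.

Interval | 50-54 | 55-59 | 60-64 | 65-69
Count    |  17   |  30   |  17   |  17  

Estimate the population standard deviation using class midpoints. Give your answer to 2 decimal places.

5.20

Midpoints: 52, 57, 62, 67
n = 81, Σfm = 4787, mean = 59.0988
Σfm² = 285099
Σf(m − x̄)² = Σfm² − (Σfm)²/n = 285099 − 4787²/81 = 2193.2099
Population variance = 2193.2099 / 81 = 27.0767
Standard deviation = √27.0767 = 5.2035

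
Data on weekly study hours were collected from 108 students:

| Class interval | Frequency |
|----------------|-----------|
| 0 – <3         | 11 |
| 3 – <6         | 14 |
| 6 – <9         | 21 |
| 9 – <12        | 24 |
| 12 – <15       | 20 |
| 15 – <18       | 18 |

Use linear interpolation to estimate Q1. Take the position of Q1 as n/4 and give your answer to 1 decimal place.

Cumulative frequencies: 11, 25, 46, 70, 90, 108
n = 108; position = n/4 = 27.
This falls in the class 6 – <9: L = 6, F = 25, f = 21, h = 3.
Lower quartile ≈ 6 + ((27 − 25) / 21) × 3 = 6.2857

6.3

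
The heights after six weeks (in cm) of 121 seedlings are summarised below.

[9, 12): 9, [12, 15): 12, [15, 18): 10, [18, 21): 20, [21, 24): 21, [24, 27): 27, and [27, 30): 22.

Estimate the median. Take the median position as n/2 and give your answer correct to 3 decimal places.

22.357

Cumulative frequencies: 9, 21, 31, 51, 72, 99, 121
n = 121; position = n/2 = 60.5.
This falls in the class [21, 24): L = 21, F = 51, f = 21, h = 3.
Median ≈ 21 + ((60.5 − 51) / 21) × 3 = 22.3571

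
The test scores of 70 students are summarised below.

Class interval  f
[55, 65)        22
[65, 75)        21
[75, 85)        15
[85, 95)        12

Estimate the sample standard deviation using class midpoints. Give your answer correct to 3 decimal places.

10.826

Midpoints: 60, 70, 80, 90
n = 70, Σfm = 5070, mean = 72.4286
Σfm² = 375300
Σf(m − x̄)² = Σfm² − (Σfm)²/n = 375300 − 5070²/70 = 8087.1429
Sample variance = 8087.1429 / 69 = 117.2050
Standard deviation = √117.2050 = 10.8261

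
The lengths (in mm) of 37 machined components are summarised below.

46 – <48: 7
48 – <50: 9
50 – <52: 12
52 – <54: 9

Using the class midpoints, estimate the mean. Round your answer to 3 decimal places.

50.243

Midpoints: 47, 49, 51, 53
Σfm = 7×47 + 9×49 + 12×51 + 9×53 = 1859
n = Σf = 37
Mean = 1859 / 37 = 50.2432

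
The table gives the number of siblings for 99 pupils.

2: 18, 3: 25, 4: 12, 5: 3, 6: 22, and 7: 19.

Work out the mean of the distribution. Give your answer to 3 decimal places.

Values: 2, 3, 4, 5, 6, 7
Σfx = 18×2 + 25×3 + 12×4 + 3×5 + 22×6 + 19×7 = 439
n = Σf = 99
Mean = 439 / 99 = 4.4343

4.434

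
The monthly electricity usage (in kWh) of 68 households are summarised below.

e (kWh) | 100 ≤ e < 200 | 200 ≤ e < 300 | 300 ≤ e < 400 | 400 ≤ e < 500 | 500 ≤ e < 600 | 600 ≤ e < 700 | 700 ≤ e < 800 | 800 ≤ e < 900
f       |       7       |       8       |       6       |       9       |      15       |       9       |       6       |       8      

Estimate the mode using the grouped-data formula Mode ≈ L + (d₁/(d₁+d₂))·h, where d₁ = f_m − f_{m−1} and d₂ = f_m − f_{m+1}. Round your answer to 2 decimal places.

Modal class: 500 ≤ e < 600 (highest frequency 15).
d₁ = 15 − 9 = 6, d₂ = 15 − 9 = 6
Mode ≈ 500 + (6/(6+6)) × 100 = 500 + 50.0000 = 550.0000

550.00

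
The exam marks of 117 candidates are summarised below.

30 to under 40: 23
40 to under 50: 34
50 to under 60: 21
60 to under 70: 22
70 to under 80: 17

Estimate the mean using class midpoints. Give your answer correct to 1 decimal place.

52.9

Midpoints: 35, 45, 55, 65, 75
Σfm = 23×35 + 34×45 + 21×55 + 22×65 + 17×75 = 6195
n = Σf = 117
Mean = 6195 / 117 = 52.9487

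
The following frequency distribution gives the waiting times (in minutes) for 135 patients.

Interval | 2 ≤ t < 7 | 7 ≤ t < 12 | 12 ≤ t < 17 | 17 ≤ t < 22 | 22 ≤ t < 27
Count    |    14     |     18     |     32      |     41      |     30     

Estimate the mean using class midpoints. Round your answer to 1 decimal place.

16.5

Midpoints: 4.5, 9.5, 14.5, 19.5, 24.5
Σfm = 14×4.5 + 18×9.5 + 32×14.5 + 41×19.5 + 30×24.5 = 2232.5
n = Σf = 135
Mean = 2232.5 / 135 = 16.5370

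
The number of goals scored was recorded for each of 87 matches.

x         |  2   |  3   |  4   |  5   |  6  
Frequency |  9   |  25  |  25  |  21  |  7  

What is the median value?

Cumulative frequencies: 9, 34, 59, 80, 87
n = 87, so the median is the value in position (n+1)/2 = 44.
Position 44 falls at value 4.

4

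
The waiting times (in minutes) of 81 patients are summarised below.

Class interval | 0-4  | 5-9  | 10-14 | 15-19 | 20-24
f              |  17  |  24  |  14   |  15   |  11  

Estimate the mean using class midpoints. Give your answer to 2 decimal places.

10.70

Midpoints: 2, 7, 12, 17, 22
Σfm = 17×2 + 24×7 + 14×12 + 15×17 + 11×22 = 867
n = Σf = 81
Mean = 867 / 81 = 10.7037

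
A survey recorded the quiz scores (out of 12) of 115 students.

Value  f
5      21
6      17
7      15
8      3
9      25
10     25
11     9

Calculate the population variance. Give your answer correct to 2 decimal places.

4.15

Values: 5, 6, 7, 8, 9, 10, 11
n = 115, Σfx = 910, mean = 7.9130
Σfx² = 7678
Σf(x − x̄)² = Σfx² − (Σfx)²/n = 7678 − 910²/115 = 477.1304
Population variance = 477.1304 / 115 = 4.1490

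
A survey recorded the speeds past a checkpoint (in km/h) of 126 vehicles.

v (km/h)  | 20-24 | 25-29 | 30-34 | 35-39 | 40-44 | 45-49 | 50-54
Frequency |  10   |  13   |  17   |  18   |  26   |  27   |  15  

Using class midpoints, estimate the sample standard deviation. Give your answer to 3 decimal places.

Midpoints: 22, 27, 32, 37, 42, 47, 52
n = 126, Σfm = 4922, mean = 39.0635
Σfm² = 202434
Σf(m − x̄)² = Σfm² − (Σfm)²/n = 202434 − 4922²/126 = 10163.4921
Sample variance = 10163.4921 / 125 = 81.3079
Standard deviation = √81.3079 = 9.0171

9.017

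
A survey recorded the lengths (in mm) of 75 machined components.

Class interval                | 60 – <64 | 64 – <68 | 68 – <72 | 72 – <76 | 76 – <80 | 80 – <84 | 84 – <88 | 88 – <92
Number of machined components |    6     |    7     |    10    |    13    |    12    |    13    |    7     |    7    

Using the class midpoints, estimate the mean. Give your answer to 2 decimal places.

76.40

Midpoints: 62, 66, 70, 74, 78, 82, 86, 90
Σfm = 6×62 + 7×66 + 10×70 + 13×74 + 12×78 + 13×82 + 7×86 + 7×90 = 5730
n = Σf = 75
Mean = 5730 / 75 = 76.4000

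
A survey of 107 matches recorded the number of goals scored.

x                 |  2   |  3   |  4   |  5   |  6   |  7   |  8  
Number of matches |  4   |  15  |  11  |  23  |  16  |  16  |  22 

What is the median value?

Cumulative frequencies: 4, 19, 30, 53, 69, 85, 107
n = 107, so the median is the value in position (n+1)/2 = 54.
Position 54 falls at value 6.

6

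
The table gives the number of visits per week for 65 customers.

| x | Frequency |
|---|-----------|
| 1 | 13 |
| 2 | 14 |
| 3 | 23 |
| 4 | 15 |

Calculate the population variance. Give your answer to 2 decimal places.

Values: 1, 2, 3, 4
n = 65, Σfx = 170, mean = 2.6154
Σfx² = 516
Σf(x − x̄)² = Σfx² − (Σfx)²/n = 516 − 170²/65 = 71.3846
Population variance = 71.3846 / 65 = 1.0982

1.10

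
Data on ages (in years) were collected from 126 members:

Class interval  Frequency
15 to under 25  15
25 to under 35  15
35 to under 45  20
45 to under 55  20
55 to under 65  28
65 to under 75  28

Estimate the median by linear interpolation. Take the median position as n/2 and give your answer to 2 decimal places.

Cumulative frequencies: 15, 30, 50, 70, 98, 126
n = 126; position = n/2 = 63.
This falls in the class 45 to under 55: L = 45, F = 50, f = 20, h = 10.
Median ≈ 45 + ((63 − 50) / 20) × 10 = 51.5000

51.50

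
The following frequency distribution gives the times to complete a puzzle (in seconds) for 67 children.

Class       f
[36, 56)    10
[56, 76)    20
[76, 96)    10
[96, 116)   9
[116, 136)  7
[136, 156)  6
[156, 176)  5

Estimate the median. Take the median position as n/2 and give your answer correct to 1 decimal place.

83.0

Cumulative frequencies: 10, 30, 40, 49, 56, 62, 67
n = 67; position = n/2 = 33.5.
This falls in the class [76, 96): L = 76, F = 30, f = 10, h = 20.
Median ≈ 76 + ((33.5 − 30) / 10) × 20 = 83.0000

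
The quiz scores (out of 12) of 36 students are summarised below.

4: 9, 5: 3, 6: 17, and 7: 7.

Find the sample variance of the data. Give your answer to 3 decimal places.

Values: 4, 5, 6, 7
n = 36, Σfx = 202, mean = 5.6111
Σfx² = 1174
Σf(x − x̄)² = Σfx² − (Σfx)²/n = 1174 − 202²/36 = 40.5556
Sample variance = 40.5556 / 35 = 1.1587

1.159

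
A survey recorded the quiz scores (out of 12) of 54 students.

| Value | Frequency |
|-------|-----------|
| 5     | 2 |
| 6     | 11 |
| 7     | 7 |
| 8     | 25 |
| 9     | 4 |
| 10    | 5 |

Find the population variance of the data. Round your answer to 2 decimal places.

1.57

Values: 5, 6, 7, 8, 9, 10
n = 54, Σfx = 411, mean = 7.6111
Σfx² = 3213
Σf(x − x̄)² = Σfx² − (Σfx)²/n = 3213 − 411²/54 = 84.8333
Population variance = 84.8333 / 54 = 1.5710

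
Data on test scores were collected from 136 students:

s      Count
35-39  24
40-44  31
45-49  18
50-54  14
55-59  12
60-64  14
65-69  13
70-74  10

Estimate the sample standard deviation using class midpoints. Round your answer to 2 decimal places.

Midpoints: 37, 42, 47, 52, 57, 62, 67, 72
n = 136, Σfm = 6907, mean = 50.7868
Σfm² = 368159
Σf(m − x̄)² = Σfm² − (Σfm)²/n = 368159 − 6907²/136 = 17374.8162
Sample variance = 17374.8162 / 135 = 128.7023
Standard deviation = √128.7023 = 11.3447

11.34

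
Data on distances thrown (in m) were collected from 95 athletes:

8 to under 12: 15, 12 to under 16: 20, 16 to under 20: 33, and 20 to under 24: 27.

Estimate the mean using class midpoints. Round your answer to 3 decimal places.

Midpoints: 10, 14, 18, 22
Σfm = 15×10 + 20×14 + 33×18 + 27×22 = 1618
n = Σf = 95
Mean = 1618 / 95 = 17.0316

17.032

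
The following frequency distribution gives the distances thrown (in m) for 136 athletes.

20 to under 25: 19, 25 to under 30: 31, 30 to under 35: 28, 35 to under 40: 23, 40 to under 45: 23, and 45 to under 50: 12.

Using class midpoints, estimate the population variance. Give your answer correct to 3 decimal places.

Midpoints: 22.5, 27.5, 32.5, 37.5, 42.5, 47.5
n = 136, Σfm = 4600, mean = 33.8235
Σfm² = 163600
Σf(m − x̄)² = Σfm² − (Σfm)²/n = 163600 − 4600²/136 = 8011.7647
Population variance = 8011.7647 / 136 = 58.9100

58.910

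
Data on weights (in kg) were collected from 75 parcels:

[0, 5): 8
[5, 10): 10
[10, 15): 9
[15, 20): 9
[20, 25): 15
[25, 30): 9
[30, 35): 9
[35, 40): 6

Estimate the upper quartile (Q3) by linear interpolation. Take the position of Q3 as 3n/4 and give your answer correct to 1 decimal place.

27.9

Cumulative frequencies: 8, 18, 27, 36, 51, 60, 69, 75
n = 75; position = 3n/4 = 56.25.
This falls in the class [25, 30): L = 25, F = 51, f = 9, h = 5.
Upper quartile ≈ 25 + ((56.25 − 51) / 9) × 5 = 27.9167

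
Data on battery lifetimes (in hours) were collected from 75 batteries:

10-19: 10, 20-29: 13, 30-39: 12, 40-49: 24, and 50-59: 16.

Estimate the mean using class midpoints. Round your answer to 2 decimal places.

37.57

Midpoints: 14.5, 24.5, 34.5, 44.5, 54.5
Σfm = 10×14.5 + 13×24.5 + 12×34.5 + 24×44.5 + 16×54.5 = 2817.5
n = Σf = 75
Mean = 2817.5 / 75 = 37.5667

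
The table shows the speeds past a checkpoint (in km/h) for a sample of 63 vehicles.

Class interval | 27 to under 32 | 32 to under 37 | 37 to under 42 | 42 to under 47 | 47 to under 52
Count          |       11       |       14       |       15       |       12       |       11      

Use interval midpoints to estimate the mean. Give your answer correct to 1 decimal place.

Midpoints: 29.5, 34.5, 39.5, 44.5, 49.5
Σfm = 11×29.5 + 14×34.5 + 15×39.5 + 12×44.5 + 11×49.5 = 2478.5
n = Σf = 63
Mean = 2478.5 / 63 = 39.3413

39.3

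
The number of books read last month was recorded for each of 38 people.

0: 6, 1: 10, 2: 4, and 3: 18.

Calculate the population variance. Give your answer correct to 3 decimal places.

Values: 0, 1, 2, 3
n = 38, Σfx = 72, mean = 1.8947
Σfx² = 188
Σf(x − x̄)² = Σfx² − (Σfx)²/n = 188 − 72²/38 = 51.5789
Population variance = 51.5789 / 38 = 1.3573

1.357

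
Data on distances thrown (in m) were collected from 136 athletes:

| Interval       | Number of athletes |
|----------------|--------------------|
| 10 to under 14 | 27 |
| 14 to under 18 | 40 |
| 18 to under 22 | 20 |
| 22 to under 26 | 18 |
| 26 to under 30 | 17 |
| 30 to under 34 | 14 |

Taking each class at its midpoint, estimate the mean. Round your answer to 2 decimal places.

20.00

Midpoints: 12, 16, 20, 24, 28, 32
Σfm = 27×12 + 40×16 + 20×20 + 18×24 + 17×28 + 14×32 = 2720
n = Σf = 136
Mean = 2720 / 136 = 20.0000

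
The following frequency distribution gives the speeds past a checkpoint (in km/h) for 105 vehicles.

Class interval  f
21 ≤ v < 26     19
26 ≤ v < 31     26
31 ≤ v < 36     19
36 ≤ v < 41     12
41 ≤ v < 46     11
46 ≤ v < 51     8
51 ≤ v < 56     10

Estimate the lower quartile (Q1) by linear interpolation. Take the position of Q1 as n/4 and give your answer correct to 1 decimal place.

Cumulative frequencies: 19, 45, 64, 76, 87, 95, 105
n = 105; position = n/4 = 26.25.
This falls in the class 26 ≤ v < 31: L = 26, F = 19, f = 26, h = 5.
Lower quartile ≈ 26 + ((26.25 − 19) / 26) × 5 = 27.3942

27.4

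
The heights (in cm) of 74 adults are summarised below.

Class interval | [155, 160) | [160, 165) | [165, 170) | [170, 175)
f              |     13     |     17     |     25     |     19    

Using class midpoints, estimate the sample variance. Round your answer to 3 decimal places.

Midpoints: 157.5, 162.5, 167.5, 172.5
n = 74, Σfm = 12275, mean = 165.8784
Σfm² = 2038162.5
Σf(m − x̄)² = Σfm² − (Σfm)²/n = 2038162.5 − 12275²/74 = 2005.4054
Sample variance = 2005.4054 / 73 = 27.4713

27.471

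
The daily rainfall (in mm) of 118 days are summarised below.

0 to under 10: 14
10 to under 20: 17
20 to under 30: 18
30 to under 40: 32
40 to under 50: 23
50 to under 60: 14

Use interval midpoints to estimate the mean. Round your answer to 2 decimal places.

31.36

Midpoints: 5, 15, 25, 35, 45, 55
Σfm = 14×5 + 17×15 + 18×25 + 32×35 + 23×45 + 14×55 = 3700
n = Σf = 118
Mean = 3700 / 118 = 31.3559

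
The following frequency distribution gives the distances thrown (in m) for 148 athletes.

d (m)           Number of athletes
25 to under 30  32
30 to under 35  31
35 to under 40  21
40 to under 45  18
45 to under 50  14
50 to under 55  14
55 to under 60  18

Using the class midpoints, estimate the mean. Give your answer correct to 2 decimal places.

39.70

Midpoints: 27.5, 32.5, 37.5, 42.5, 47.5, 52.5, 57.5
Σfm = 32×27.5 + 31×32.5 + 21×37.5 + 18×42.5 + 14×47.5 + 14×52.5 + 18×57.5 = 5875
n = Σf = 148
Mean = 5875 / 148 = 39.6959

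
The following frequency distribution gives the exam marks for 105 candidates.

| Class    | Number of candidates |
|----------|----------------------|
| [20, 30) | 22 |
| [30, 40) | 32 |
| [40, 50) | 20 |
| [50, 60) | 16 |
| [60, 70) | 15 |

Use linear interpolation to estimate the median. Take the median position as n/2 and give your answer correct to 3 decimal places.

39.531

Cumulative frequencies: 22, 54, 74, 90, 105
n = 105; position = n/2 = 52.5.
This falls in the class [30, 40): L = 30, F = 22, f = 32, h = 10.
Median ≈ 30 + ((52.5 − 22) / 32) × 10 = 39.5312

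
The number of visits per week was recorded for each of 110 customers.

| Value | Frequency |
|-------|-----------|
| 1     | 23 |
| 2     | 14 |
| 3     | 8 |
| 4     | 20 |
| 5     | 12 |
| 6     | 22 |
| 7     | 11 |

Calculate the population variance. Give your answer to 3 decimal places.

4.252

Values: 1, 2, 3, 4, 5, 6, 7
n = 110, Σfx = 424, mean = 3.8545
Σfx² = 2102
Σf(x − x̄)² = Σfx² − (Σfx)²/n = 2102 − 424²/110 = 467.6727
Population variance = 467.6727 / 110 = 4.2516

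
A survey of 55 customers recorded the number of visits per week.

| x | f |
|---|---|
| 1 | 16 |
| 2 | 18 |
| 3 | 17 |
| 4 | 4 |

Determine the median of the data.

2

Cumulative frequencies: 16, 34, 51, 55
n = 55, so the median is the value in position (n+1)/2 = 28.
Position 28 falls at value 2.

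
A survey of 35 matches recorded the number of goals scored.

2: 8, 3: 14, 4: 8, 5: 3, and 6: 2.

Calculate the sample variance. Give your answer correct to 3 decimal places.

1.232

Values: 2, 3, 4, 5, 6
n = 35, Σfx = 117, mean = 3.3429
Σfx² = 433
Σf(x − x̄)² = Σfx² − (Σfx)²/n = 433 − 117²/35 = 41.8857
Sample variance = 41.8857 / 34 = 1.2319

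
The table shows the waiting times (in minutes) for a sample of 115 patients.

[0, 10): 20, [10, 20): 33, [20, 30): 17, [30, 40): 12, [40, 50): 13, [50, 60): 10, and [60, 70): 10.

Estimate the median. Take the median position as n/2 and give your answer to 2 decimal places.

22.65

Cumulative frequencies: 20, 53, 70, 82, 95, 105, 115
n = 115; position = n/2 = 57.5.
This falls in the class [20, 30): L = 20, F = 53, f = 17, h = 10.
Median ≈ 20 + ((57.5 − 53) / 17) × 10 = 22.6471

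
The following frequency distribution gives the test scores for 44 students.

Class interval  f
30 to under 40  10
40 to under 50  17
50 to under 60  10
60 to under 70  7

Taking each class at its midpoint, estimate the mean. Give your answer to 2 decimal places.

Midpoints: 35, 45, 55, 65
Σfm = 10×35 + 17×45 + 10×55 + 7×65 = 2120
n = Σf = 44
Mean = 2120 / 44 = 48.1818

48.18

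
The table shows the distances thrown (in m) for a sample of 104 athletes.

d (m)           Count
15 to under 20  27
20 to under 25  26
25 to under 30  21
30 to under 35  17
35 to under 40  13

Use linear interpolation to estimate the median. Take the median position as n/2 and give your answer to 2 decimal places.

24.81

Cumulative frequencies: 27, 53, 74, 91, 104
n = 104; position = n/2 = 52.
This falls in the class 20 to under 25: L = 20, F = 27, f = 26, h = 5.
Median ≈ 20 + ((52 − 27) / 26) × 5 = 24.8077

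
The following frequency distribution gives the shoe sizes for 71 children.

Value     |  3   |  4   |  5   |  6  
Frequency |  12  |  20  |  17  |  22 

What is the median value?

5

Cumulative frequencies: 12, 32, 49, 71
n = 71, so the median is the value in position (n+1)/2 = 36.
Position 36 falls at value 5.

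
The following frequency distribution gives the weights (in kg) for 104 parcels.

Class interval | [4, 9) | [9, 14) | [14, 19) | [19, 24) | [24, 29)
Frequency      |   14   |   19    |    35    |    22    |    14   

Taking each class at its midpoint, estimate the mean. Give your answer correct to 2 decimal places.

Midpoints: 6.5, 11.5, 16.5, 21.5, 26.5
Σfm = 14×6.5 + 19×11.5 + 35×16.5 + 22×21.5 + 14×26.5 = 1731
n = Σf = 104
Mean = 1731 / 104 = 16.6442

16.64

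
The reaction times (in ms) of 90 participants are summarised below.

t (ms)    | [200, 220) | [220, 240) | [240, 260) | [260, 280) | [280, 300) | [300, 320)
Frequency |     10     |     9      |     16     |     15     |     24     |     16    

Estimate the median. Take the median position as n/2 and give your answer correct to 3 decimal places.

273.333

Cumulative frequencies: 10, 19, 35, 50, 74, 90
n = 90; position = n/2 = 45.
This falls in the class [260, 280): L = 260, F = 35, f = 15, h = 20.
Median ≈ 260 + ((45 − 35) / 15) × 20 = 273.3333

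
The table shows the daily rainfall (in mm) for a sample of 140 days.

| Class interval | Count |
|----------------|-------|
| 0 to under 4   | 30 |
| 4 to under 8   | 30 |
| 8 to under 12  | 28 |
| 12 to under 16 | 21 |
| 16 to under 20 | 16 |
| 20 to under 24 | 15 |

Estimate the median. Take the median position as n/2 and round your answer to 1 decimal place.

9.4

Cumulative frequencies: 30, 60, 88, 109, 125, 140
n = 140; position = n/2 = 70.
This falls in the class 8 to under 12: L = 8, F = 60, f = 28, h = 4.
Median ≈ 8 + ((70 − 60) / 28) × 4 = 9.4286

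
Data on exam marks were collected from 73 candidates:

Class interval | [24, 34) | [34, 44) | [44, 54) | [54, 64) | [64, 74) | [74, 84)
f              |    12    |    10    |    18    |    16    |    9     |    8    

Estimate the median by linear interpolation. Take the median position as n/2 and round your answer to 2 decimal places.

52.06

Cumulative frequencies: 12, 22, 40, 56, 65, 73
n = 73; position = n/2 = 36.5.
This falls in the class [44, 54): L = 44, F = 22, f = 18, h = 10.
Median ≈ 44 + ((36.5 − 22) / 18) × 10 = 52.0556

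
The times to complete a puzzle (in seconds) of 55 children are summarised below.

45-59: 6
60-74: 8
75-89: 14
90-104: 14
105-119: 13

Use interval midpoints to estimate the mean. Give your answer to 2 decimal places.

87.45

Midpoints: 52, 67, 82, 97, 112
Σfm = 6×52 + 8×67 + 14×82 + 14×97 + 13×112 = 4810
n = Σf = 55
Mean = 4810 / 55 = 87.4545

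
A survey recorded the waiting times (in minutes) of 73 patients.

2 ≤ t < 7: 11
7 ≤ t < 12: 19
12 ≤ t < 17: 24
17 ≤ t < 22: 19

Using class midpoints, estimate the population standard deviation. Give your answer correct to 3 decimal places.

Midpoints: 4.5, 9.5, 14.5, 19.5
n = 73, Σfm = 948.5, mean = 12.9932
Σfm² = 14208.25
Σf(m − x̄)² = Σfm² − (Σfm)²/n = 14208.25 − 948.5²/73 = 1884.2466
Population variance = 1884.2466 / 73 = 25.8116
Standard deviation = √25.8116 = 5.0805

5.081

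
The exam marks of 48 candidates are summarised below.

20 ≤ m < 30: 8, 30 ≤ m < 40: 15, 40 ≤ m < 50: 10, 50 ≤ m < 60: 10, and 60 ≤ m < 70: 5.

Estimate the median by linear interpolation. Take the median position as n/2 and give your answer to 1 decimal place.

41.0

Cumulative frequencies: 8, 23, 33, 43, 48
n = 48; position = n/2 = 24.
This falls in the class 40 ≤ m < 50: L = 40, F = 23, f = 10, h = 10.
Median ≈ 40 + ((24 − 23) / 10) × 10 = 41.0000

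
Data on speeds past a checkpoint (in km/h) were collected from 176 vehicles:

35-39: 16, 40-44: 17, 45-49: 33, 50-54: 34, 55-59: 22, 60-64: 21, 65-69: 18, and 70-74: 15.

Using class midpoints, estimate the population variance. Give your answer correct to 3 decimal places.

Midpoints: 37, 42, 47, 52, 57, 62, 67, 72
n = 176, Σfm = 9467, mean = 53.7898
Σfm² = 527489
Σf(m − x̄)² = Σfm² − (Σfm)²/n = 527489 − 9467²/176 = 18261.2216
Population variance = 18261.2216 / 176 = 103.7569

103.757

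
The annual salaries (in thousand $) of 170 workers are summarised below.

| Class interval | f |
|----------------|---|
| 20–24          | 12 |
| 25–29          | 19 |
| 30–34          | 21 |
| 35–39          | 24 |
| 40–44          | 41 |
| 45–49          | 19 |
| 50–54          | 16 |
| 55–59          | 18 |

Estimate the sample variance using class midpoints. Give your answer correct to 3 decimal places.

Midpoints: 22, 27, 32, 37, 42, 47, 52, 57
n = 170, Σfm = 6810, mean = 40.0588
Σfm² = 290060
Σf(m − x̄)² = Σfm² − (Σfm)²/n = 290060 − 6810²/170 = 17259.4118
Sample variance = 17259.4118 / 169 = 102.1267

102.127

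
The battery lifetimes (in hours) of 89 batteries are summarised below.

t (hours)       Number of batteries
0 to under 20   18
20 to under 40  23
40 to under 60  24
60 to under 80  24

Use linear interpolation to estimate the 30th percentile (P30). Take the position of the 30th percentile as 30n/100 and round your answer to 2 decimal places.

27.57

Cumulative frequencies: 18, 41, 65, 89
n = 89; position = 30n/100 = 26.7.
This falls in the class 20 to under 40: L = 20, F = 18, f = 23, h = 20.
30th percentile ≈ 20 + ((26.7 − 18) / 23) × 20 = 27.5652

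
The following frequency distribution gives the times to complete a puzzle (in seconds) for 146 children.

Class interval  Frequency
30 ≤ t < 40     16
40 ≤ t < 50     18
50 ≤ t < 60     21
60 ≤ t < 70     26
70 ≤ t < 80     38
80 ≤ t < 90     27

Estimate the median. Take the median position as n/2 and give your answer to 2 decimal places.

Cumulative frequencies: 16, 34, 55, 81, 119, 146
n = 146; position = n/2 = 73.
This falls in the class 60 ≤ t < 70: L = 60, F = 55, f = 26, h = 10.
Median ≈ 60 + ((73 − 55) / 26) × 10 = 66.9231

66.92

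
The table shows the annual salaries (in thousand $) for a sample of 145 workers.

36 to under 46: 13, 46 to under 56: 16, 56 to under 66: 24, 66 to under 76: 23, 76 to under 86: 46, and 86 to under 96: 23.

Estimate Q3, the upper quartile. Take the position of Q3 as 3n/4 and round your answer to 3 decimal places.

83.120

Cumulative frequencies: 13, 29, 53, 76, 122, 145
n = 145; position = 3n/4 = 108.75.
This falls in the class 76 to under 86: L = 76, F = 76, f = 46, h = 10.
Upper quartile ≈ 76 + ((108.75 − 76) / 46) × 10 = 83.1196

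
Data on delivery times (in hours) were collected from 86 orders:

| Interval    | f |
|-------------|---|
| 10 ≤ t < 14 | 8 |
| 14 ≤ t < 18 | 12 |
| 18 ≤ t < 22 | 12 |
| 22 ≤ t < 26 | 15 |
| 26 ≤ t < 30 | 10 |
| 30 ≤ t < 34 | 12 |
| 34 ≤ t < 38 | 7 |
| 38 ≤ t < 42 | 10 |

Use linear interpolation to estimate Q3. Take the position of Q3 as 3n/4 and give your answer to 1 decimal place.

32.5

Cumulative frequencies: 8, 20, 32, 47, 57, 69, 76, 86
n = 86; position = 3n/4 = 64.5.
This falls in the class 30 ≤ t < 34: L = 30, F = 57, f = 12, h = 4.
Upper quartile ≈ 30 + ((64.5 − 57) / 12) × 4 = 32.5000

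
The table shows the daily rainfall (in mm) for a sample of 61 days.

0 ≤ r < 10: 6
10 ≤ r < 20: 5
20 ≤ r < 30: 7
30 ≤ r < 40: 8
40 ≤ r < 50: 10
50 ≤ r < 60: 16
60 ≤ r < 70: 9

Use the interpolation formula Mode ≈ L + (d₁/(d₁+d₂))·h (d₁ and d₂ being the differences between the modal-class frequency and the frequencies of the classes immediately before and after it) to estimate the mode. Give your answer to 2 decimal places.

54.62

Modal class: 50 ≤ r < 60 (highest frequency 16).
d₁ = 16 − 10 = 6, d₂ = 16 − 9 = 7
Mode ≈ 50 + (6/(6+7)) × 10 = 50 + 4.6154 = 54.6154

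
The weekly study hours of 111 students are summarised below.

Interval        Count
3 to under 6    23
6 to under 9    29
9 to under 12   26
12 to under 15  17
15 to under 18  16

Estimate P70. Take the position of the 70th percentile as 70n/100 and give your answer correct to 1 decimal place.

Cumulative frequencies: 23, 52, 78, 95, 111
n = 111; position = 70n/100 = 77.7.
This falls in the class 9 to under 12: L = 9, F = 52, f = 26, h = 3.
70th percentile ≈ 9 + ((77.7 − 52) / 26) × 3 = 11.9654

12.0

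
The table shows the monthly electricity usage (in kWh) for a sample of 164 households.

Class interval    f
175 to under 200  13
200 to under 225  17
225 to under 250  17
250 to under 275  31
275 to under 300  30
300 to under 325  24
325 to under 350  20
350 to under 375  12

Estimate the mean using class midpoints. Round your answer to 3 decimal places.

277.134

Midpoints: 187.5, 212.5, 237.5, 262.5, 287.5, 312.5, 337.5, 362.5
Σfm = 13×187.5 + 17×212.5 + 17×237.5 + 31×262.5 + 30×287.5 + 24×312.5 + 20×337.5 + 12×362.5 = 45450
n = Σf = 164
Mean = 45450 / 164 = 277.1341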